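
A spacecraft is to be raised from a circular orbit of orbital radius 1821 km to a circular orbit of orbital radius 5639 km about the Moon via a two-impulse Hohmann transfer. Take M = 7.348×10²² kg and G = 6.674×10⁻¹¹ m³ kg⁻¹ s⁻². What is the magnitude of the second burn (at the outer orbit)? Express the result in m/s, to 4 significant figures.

μ = GM = 6.674×10⁻¹¹ × 7.348×10²² = 4.904×10¹² m³/s².
r₁ = 1821 km = 1.821×10⁶ m.
r₂ = 5639 km = 5.639×10⁶ m.
Transfer ellipse a_t = (r₁ + r₂)/2 = 3.730×10⁶ m.
At r₁: circular v_c1 = √(μ/r₁) = 1641 m/s; transfer-perilune v_p = √[μ(2/r₁ − 1/a_t)] = 2018 m/s.
At r₂: circular v_c2 = √(μ/r₂) = 932.6 m/s; transfer-apolune v_a = √[μ(2/r₂ − 1/a_t)] = 651.6 m/s.
Δv₂ = v_c2 − v_a = 281.0 m/s.

Δv ≈ 281.0 m/s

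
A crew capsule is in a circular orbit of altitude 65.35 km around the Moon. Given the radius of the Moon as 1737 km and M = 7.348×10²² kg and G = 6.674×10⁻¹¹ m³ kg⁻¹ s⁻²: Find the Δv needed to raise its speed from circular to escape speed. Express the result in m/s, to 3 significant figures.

Δv ≈ 683 m/s

μ = GM = 6.674×10⁻¹¹ × 7.348×10²² = 4.904×10¹² m³/s².
r = 1737 + 65.35 = 1802.3 km = 1.8024×10⁶ m.
Circular speed v_c = √(μ/r) = 1650 m/s.
Escape speed v_esc = √(2μ/r) = √2 × v_c = 2333 m/s.
Δv = v_esc − v_c = 683.3 m/s.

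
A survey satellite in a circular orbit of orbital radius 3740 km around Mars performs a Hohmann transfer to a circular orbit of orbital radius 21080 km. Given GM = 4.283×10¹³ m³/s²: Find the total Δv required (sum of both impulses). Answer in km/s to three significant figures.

Δv_total ≈ 1.67 km/s

r₁ = 3740 km = 3.740×10⁶ m.
r₂ = 21080 km = 2.108×10⁷ m.
Transfer ellipse a_t = (r₁ + r₂)/2 = 1.241×10⁷ m.
At r₁: circular v_c1 = √(μ/r₁) = 3384 m/s; transfer-periapsis v_p = √[μ(2/r₁ − 1/a_t)] = 4410 m/s.
Δv₁ = v_p − v_c1 = 1026 m/s.
At r₂: circular v_c2 = √(μ/r₂) = 1425 m/s; transfer-apoapsis v_a = √[μ(2/r₂ − 1/a_t)] = 782.5 m/s.
Δv₂ = v_c2 − v_a = 642.9 m/s.
Total Δv = Δv₁ + Δv₂ = 1669 m/s = 1.669 km/s.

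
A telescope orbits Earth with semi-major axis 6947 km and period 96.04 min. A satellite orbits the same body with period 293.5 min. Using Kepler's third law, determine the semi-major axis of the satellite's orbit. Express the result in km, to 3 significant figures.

Kepler's third law: a³ ∝ T², so a₂ = a₁ (T₂/T₁)^(2/3).
T₂/T₁ = 3.056, (T₂/T₁)^(2/3) = 2.106.
a₂ = 6947 × 2.106 = 14630 km.

a₂ ≈ 14600 km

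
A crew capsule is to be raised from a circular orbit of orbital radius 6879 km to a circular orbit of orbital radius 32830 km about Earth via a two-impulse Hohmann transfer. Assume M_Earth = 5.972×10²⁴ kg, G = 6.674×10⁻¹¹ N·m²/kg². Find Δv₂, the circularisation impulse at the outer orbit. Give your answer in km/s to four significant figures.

μ = GM = 6.674×10⁻¹¹ × 5.972×10²⁴ = 3.986×10¹⁴ m³/s².
r₁ = 6879 km = 6.879×10⁶ m.
r₂ = 32830 km = 3.283×10⁷ m.
Transfer ellipse a_t = (r₁ + r₂)/2 = 1.985×10⁷ m.
At r₁: circular v_c1 = √(μ/r₁) = 7612 m/s; transfer-perigee v_p = √[μ(2/r₁ − 1/a_t)] = 9788 m/s.
At r₂: circular v_c2 = √(μ/r₂) = 3484 m/s; transfer-apogee v_a = √[μ(2/r₂ − 1/a_t)] = 2051 m/s.
Δv₂ = v_c2 − v_a = 1433 m/s.
= 1.433 km/s.

Δv ≈ 1.433 km/s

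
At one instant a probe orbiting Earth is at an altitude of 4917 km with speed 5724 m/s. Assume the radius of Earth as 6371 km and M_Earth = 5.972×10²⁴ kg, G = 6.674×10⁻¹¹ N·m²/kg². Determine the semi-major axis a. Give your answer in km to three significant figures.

a ≈ 10500 km

μ = GM = 6.674×10⁻¹¹ × 5.972×10²⁴ = 3.986×10¹⁴ m³/s².
r = 6371 + 4917 = 11288 km = 1.129×10⁷ m.
Specific orbital energy ε = v²/2 − μ/r = (5724)²/2 − 3.986×10¹⁴/1.129×10⁷ = -1.893×10⁷ J/kg.
Since ε = −μ/(2a), a = −μ/(2ε) = 1.053×10⁷ m = 10529 km.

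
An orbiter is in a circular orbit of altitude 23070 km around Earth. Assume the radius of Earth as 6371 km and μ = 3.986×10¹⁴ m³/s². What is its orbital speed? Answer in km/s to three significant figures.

r = 6371 + 23070 = 29441 km = 2.9441×10⁷ m.
For a circular orbit v = √(μ/r) = √(3.986×10¹⁴ / 2.944×10⁷) = √(1.354×10⁷) = 3680 m/s.
That is 3.680 km/s.

v ≈ 3.68 km/s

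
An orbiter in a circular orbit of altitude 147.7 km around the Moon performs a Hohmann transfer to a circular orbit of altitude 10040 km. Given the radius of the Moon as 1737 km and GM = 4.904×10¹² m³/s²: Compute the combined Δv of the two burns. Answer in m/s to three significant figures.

Δv_total ≈ 811 m/s

r₁ = 1737 + 147.7 = 1884.7 km = 1.8847×10⁶ m.
r₂ = 1737 + 10040 = 11777 km = 1.1777×10⁷ m.
Transfer ellipse a_t = (r₁ + r₂)/2 = 6.831×10⁶ m.
At r₁: circular v_c1 = √(μ/r₁) = 1613 m/s; transfer-perilune v_p = √[μ(2/r₁ − 1/a_t)] = 2118 m/s.
Δv₁ = v_p − v_c1 = 505.0 m/s.
At r₂: circular v_c2 = √(μ/r₂) = 645.3 m/s; transfer-apolune v_a = √[μ(2/r₂ − 1/a_t)] = 339.0 m/s.
Δv₂ = v_c2 − v_a = 306.3 m/s.
Total Δv = Δv₁ + Δv₂ = 811.3 m/s.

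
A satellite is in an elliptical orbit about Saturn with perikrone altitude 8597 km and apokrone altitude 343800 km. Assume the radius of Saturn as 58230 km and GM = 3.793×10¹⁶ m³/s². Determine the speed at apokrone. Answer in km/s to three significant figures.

v ≈ 5.19 km/s

r_p = 58230 + 8597 = 66827 km = 6.6827×10⁷ m.
r_a = 58230 + 343800 = 402030 km = 4.0203×10⁸ m.
Semi-major axis a = (r_p + r_a)/2 = 2.3443×10⁵ km = 2.344×10⁸ m.
Vis-viva: v² = μ(2/r − 1/a) = 3.793×10¹⁶ × (4.975×10⁻⁹ − 4.266×10⁻⁹) = 2.689×10⁷ m²/s².
v = 5186 m/s = 5.186 km/s.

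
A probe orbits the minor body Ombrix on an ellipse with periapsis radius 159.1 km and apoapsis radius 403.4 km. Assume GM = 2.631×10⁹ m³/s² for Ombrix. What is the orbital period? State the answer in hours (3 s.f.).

Semi-major axis a = (r_p + r_a)/2 = (159.10 + 403.40)/2 = 281.25 km = 2.812×10⁵ m.
By Kepler's third law T = 2π√(a³/μ) = 2π × 2.908×10³ = 1.827×10⁴ s.
= 5.075 hours.

T ≈ 5.08 hours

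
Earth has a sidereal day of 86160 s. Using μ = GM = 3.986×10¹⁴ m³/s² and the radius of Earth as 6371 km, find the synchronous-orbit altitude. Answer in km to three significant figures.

h_sync ≈ 35800 km

A synchronous orbit has period T, so by Kepler's third law a = (μT²/4π²)^(1/3).
μT²/4π² = 3.986×10¹⁴ × (8.616×10⁴)² / 39.48 = 7.495×10²² m³.
a = 4.216×10⁷ m = 42163 km.
Altitude h = a − R = 42163 − 6371 = 35792 km.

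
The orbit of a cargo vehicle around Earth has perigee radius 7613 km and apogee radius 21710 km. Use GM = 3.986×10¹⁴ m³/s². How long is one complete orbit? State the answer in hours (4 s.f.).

Semi-major axis a = (r_p + r_a)/2 = (7613.0 + 21710)/2 = 14662 km = 1.466×10⁷ m.
By Kepler's third law T = 2π√(a³/μ) = 2π × 2.812×10³ = 1.767×10⁴ s.
= 4.908 hours.

T ≈ 4.908 hours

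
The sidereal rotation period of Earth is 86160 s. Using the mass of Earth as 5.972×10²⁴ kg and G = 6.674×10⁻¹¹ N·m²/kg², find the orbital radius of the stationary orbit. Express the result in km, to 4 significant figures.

μ = GM = 6.674×10⁻¹¹ × 5.972×10²⁴ = 3.986×10¹⁴ m³/s².
A synchronous orbit has period T, so by Kepler's third law a = (μT²/4π²)^(1/3).
μT²/4π² = 3.986×10¹⁴ × (8.616×10⁴)² / 39.48 = 7.495×10²² m³.
a = 4.216×10⁷ m = 42162 km.

r_sync ≈ 42160 km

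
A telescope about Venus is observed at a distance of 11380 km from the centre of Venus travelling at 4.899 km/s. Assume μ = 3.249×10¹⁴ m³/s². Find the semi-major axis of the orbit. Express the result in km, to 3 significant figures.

a ≈ 9820 km

r = 1.138×10⁷ m.
Vis-viva rearranged: 1/a = 2/r − v²/μ = 1.757×10⁻⁷ − 7.387×10⁻⁸ = 1.019×10⁻⁷ m⁻¹.
a = 9.816×10⁶ m = 9815.7 km.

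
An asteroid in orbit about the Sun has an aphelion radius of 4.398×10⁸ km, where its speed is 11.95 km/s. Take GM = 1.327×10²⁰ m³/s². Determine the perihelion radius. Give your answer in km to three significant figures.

r_a = 4.398×10¹¹ m.
Specific energy ε = v²/2 − μ/r = -2.303×10⁸ J/kg, so a = −μ/(2ε) = 2.881×10¹¹ m.
The apsides satisfy r_p + r_a = 2a, so the perihelion radius is 2a − r_a = 1.363×10¹¹ m = 1.3634×10⁸ km.

perihelion radius ≈ 1.36×10⁸ km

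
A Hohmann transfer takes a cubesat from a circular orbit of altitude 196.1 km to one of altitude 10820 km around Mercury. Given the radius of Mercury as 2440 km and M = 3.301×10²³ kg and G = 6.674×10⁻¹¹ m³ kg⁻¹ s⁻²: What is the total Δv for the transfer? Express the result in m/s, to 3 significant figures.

μ = GM = 6.674×10⁻¹¹ × 3.301×10²³ = 2.203×10¹³ m³/s².
r₁ = 2440 + 196.1 = 2636.1 km = 2.6361×10⁶ m.
r₂ = 2440 + 10820 = 13260 km = 1.3260×10⁷ m.
Transfer ellipse a_t = (r₁ + r₂)/2 = 7.948×10⁶ m.
At r₁: circular v_c1 = √(μ/r₁) = 2891 m/s; transfer-periherm v_p = √[μ(2/r₁ − 1/a_t)] = 3734 m/s.
Δv₁ = v_p − v_c1 = 843.1 m/s.
At r₂: circular v_c2 = √(μ/r₂) = 1289 m/s; transfer-apoherm v_a = √[μ(2/r₂ − 1/a_t)] = 742.3 m/s.
Δv₂ = v_c2 − v_a = 546.6 m/s.
Total Δv = Δv₁ + Δv₂ = 1390 m/s.

Δv_total ≈ 1390 m/s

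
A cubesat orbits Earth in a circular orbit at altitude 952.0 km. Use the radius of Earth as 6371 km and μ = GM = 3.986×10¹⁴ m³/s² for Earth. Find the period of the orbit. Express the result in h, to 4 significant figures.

r = 6371 + 952.0 = 7323.0 km = 7.3230×10⁶ m.
Kepler's third law: T = 2π√(r³/μ) = 2π√((7.323×10⁶)³ / 3.986×10¹⁴).
r³/μ = 9.852×10⁵ s², so T = 2π × 9.926×10² = 6.237×10³ s.
Converting: 6.237×10³ s ÷ 3600 = 1.732 h.

T ≈ 1.732 h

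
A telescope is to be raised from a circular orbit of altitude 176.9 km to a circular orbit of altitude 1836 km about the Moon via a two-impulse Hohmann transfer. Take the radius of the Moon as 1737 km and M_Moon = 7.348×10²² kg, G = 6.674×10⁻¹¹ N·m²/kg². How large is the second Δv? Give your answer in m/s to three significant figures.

Δv ≈ 193 m/s

μ = GM = 6.674×10⁻¹¹ × 7.348×10²² = 4.904×10¹² m³/s².
r₁ = 1737 + 176.9 = 1913.9 km = 1.9139×10⁶ m.
r₂ = 1737 + 1836 = 3573.0 km = 3.5730×10⁶ m.
Transfer ellipse a_t = (r₁ + r₂)/2 = 2.743×10⁶ m.
At r₁: circular v_c1 = √(μ/r₁) = 1601 m/s; transfer-perilune v_p = √[μ(2/r₁ − 1/a_t)] = 1827 m/s.
At r₂: circular v_c2 = √(μ/r₂) = 1172 m/s; transfer-apolune v_a = √[μ(2/r₂ − 1/a_t)] = 978.5 m/s.
Δv₂ = v_c2 − v_a = 193.0 m/s.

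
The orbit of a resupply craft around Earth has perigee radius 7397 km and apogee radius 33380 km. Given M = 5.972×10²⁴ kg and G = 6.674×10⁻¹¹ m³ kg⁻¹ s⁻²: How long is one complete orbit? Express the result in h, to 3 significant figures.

T ≈ 8.05 h

μ = GM = 6.674×10⁻¹¹ × 5.972×10²⁴ = 3.986×10¹⁴ m³/s².
Semi-major axis a = (r_p + r_a)/2 = (7397.0 + 33380)/2 = 20388 km = 2.039×10⁷ m.
By Kepler's third law T = 2π√(a³/μ) = 2π × 4.611×10³ = 2.897×10⁴ s.
= 8.048 h.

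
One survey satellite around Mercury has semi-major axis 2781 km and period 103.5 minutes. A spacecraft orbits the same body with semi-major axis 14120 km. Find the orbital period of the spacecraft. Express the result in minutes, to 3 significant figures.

Kepler's third law: T² ∝ a³, so T₂ = T₁ (a₂/a₁)^(3/2).
a₂/a₁ = 5.077, (a₂/a₁)^(3/2) = 11.44.
T₂ = 103.5 × 11.44 = 1184 minutes.

T₂ ≈ 1180 minutes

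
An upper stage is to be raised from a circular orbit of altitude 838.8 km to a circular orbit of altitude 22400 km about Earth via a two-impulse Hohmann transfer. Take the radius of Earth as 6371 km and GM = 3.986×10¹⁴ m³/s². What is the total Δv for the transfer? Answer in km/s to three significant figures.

Δv_total ≈ 3.33 km/s

r₁ = 6371 + 838.8 = 7209.8 km = 7.2098×10⁶ m.
r₂ = 6371 + 22400 = 28771 km = 2.8771×10⁷ m.
Transfer ellipse a_t = (r₁ + r₂)/2 = 1.799×10⁷ m.
At r₁: circular v_c1 = √(μ/r₁) = 7435 m/s; transfer-perigee v_p = √[μ(2/r₁ − 1/a_t)] = 9403 m/s.
Δv₁ = v_p − v_c1 = 1968 m/s.
At r₂: circular v_c2 = √(μ/r₂) = 3722 m/s; transfer-apogee v_a = √[μ(2/r₂ − 1/a_t)] = 2356 m/s.
Δv₂ = v_c2 − v_a = 1366 m/s.
Total Δv = Δv₁ + Δv₂ = 3333 m/s = 3.333 km/s.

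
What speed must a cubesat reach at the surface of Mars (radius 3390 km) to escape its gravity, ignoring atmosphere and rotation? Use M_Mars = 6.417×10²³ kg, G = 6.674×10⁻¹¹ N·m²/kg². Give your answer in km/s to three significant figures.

μ = GM = 6.674×10⁻¹¹ × 6.417×10²³ = 4.283×10¹³ m³/s².
r = R = 3.390×10⁶ m.
Escape speed v_esc = √(2μ/r) = √(2 × 4.283×10¹³ / 3.390×10⁶) = √(2.527×10⁷) = 5027 m/s.
= 5.027 km/s.

v_esc ≈ 5.03 km/s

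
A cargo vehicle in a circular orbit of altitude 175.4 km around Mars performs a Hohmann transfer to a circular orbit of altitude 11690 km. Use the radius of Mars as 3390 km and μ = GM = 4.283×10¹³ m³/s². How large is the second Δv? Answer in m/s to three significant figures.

r₁ = 3390 + 175.4 = 3565.4 km = 3.5654×10⁶ m.
r₂ = 3390 + 11690 = 15080 km = 1.5080×10⁷ m.
Transfer ellipse a_t = (r₁ + r₂)/2 = 9.323×10⁶ m.
At r₁: circular v_c1 = √(μ/r₁) = 3466 m/s; transfer-periapsis v_p = √[μ(2/r₁ − 1/a_t)] = 4408 m/s.
At r₂: circular v_c2 = √(μ/r₂) = 1685 m/s; transfer-apoapsis v_a = √[μ(2/r₂ − 1/a_t)] = 1042 m/s.
Δv₂ = v_c2 − v_a = 643.1 m/s.

Δv ≈ 643 m/s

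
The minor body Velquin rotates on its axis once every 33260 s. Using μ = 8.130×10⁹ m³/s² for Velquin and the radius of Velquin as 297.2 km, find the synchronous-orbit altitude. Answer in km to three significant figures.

h_sync ≈ 314 km

A synchronous orbit has period T, so by Kepler's third law a = (μT²/4π²)^(1/3).
μT²/4π² = 8.130×10⁹ × (3.326×10⁴)² / 39.48 = 2.278×10¹⁷ m³.
a = 6.107×10⁵ m = 610.74 km.
Altitude h = a − R = 610.74 − 297.2 = 313.54 km.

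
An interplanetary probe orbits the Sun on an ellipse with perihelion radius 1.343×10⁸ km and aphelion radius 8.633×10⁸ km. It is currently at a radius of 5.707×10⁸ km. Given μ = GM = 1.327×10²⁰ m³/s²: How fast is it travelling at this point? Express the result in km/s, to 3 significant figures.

v ≈ 14.1 km/s

Semi-major axis a = (r_p + r_a)/2 = 4.9880×10⁸ km = 4.988×10¹¹ m.
Vis-viva: v² = μ(2/r − 1/a) = 1.327×10²⁰ × (3.504×10⁻¹² − 2.005×10⁻¹²) = 1.990×10⁸ m²/s².
v = 14110 m/s = 14.11 km/s.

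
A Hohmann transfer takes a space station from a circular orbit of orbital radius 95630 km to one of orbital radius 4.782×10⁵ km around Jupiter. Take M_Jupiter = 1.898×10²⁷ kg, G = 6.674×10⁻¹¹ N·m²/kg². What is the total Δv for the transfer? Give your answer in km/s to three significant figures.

Δv_total ≈ 17.5 km/s

μ = GM = 6.674×10⁻¹¹ × 1.898×10²⁷ = 1.267×10¹⁷ m³/s².
r₁ = 95630 km = 9.563×10⁷ m.
r₂ = 4.782×10⁵ km = 4.782×10⁸ m.
Transfer ellipse a_t = (r₁ + r₂)/2 = 2.869×10⁸ m.
At r₁: circular v_c1 = √(μ/r₁) = 36400 m/s; transfer-perijove v_p = √[μ(2/r₁ − 1/a_t)] = 46990 m/s.
Δv₁ = v_p − v_c1 = 10590 m/s.
At r₂: circular v_c2 = √(μ/r₂) = 16280 m/s; transfer-apojove v_a = √[μ(2/r₂ − 1/a_t)] = 9396 m/s.
Δv₂ = v_c2 − v_a = 6879 m/s.
Total Δv = Δv₁ + Δv₂ = 17470 m/s = 17.47 km/s.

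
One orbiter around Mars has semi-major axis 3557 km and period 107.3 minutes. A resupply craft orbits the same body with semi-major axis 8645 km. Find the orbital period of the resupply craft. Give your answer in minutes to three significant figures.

Kepler's third law: T² ∝ a³, so T₂ = T₁ (a₂/a₁)^(3/2).
a₂/a₁ = 2.430, (a₂/a₁)^(3/2) = 3.789.
T₂ = 107.3 × 3.789 = 406.6 minutes.

T₂ ≈ 407 minutes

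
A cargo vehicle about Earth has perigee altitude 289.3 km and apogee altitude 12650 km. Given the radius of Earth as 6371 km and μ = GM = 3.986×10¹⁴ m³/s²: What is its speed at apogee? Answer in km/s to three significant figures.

v ≈ 3.30 km/s

r_p = 6371 + 289.3 = 6660.3 km = 6.6603×10⁶ m.
r_a = 6371 + 12650 = 19021 km = 1.9021×10⁷ m.
Semi-major axis a = (r_p + r_a)/2 = 12841 km = 1.284×10⁷ m.
Vis-viva: v² = μ(2/r − 1/a) = 3.986×10¹⁴ × (1.051×10⁻⁷ − 7.788×10⁻⁸) = 1.087×10⁷ m²/s².
v = 3297 m/s = 3.297 km/s.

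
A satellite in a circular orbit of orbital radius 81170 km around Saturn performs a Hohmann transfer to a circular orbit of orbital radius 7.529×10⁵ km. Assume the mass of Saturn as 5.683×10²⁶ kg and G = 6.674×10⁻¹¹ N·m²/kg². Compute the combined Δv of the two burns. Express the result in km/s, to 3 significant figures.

Δv_total ≈ 11.4 km/s

μ = GM = 6.674×10⁻¹¹ × 5.683×10²⁶ = 3.793×10¹⁶ m³/s².
r₁ = 81170 km = 8.117×10⁷ m.
r₂ = 7.529×10⁵ km = 7.529×10⁸ m.
Transfer ellipse a_t = (r₁ + r₂)/2 = 4.170×10⁸ m.
At r₁: circular v_c1 = √(μ/r₁) = 21620 m/s; transfer-perikrone v_p = √[μ(2/r₁ − 1/a_t)] = 29040 m/s.
Δv₁ = v_p − v_c1 = 7428 m/s.
At r₂: circular v_c2 = √(μ/r₂) = 7098 m/s; transfer-apokrone v_a = √[μ(2/r₂ − 1/a_t)] = 3131 m/s.
Δv₂ = v_c2 − v_a = 3966 m/s.
Total Δv = Δv₁ + Δv₂ = 11390 m/s = 11.39 km/s.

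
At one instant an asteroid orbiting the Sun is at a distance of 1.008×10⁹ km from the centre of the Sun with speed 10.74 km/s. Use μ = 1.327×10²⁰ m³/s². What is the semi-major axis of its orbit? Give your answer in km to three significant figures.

r = 1.008×10¹² m.
Specific orbital energy ε = v²/2 − μ/r = (10740)²/2 − 1.327×10²⁰/1.008×10¹² = -7.397×10⁷ J/kg.
Since ε = −μ/(2a), a = −μ/(2ε) = 8.969×10¹¹ m = 8.9695×10⁸ km.

a ≈ 8.97×10⁸ km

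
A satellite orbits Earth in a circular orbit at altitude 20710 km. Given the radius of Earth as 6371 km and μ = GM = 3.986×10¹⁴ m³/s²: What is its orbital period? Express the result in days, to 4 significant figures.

r = 6371 + 20710 = 27081 km = 2.7081×10⁷ m.
Kepler's third law: T = 2π√(r³/μ) = 2π√((2.708×10⁷)³ / 3.986×10¹⁴).
r³/μ = 4.983×10⁷ s², so T = 2π × 7.059×10³ = 4.435×10⁴ s.
Converting: 4.435×10⁴ s ÷ 86400 = 0.5133 days.

T ≈ 0.5133 days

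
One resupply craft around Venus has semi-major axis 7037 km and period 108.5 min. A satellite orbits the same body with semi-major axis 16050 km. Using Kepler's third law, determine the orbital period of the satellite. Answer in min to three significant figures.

Kepler's third law: T² ∝ a³, so T₂ = T₁ (a₂/a₁)^(3/2).
a₂/a₁ = 2.281, (a₂/a₁)^(3/2) = 3.445.
T₂ = 108.5 × 3.445 = 373.7 min.

T₂ ≈ 374 min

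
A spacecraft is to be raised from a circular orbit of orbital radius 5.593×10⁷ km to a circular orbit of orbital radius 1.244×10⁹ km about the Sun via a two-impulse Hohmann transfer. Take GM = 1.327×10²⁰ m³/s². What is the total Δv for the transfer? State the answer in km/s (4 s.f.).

r₁ = 5.593×10⁷ km = 5.593×10¹⁰ m.
r₂ = 1.244×10⁹ km = 1.244×10¹² m.
Transfer ellipse a_t = (r₁ + r₂)/2 = 6.500×10¹¹ m.
At r₁: circular v_c1 = √(μ/r₁) = 48710 m/s; transfer-perihelion v_p = √[μ(2/r₁ − 1/a_t)] = 67390 m/s.
Δv₁ = v_p − v_c1 = 18680 m/s.
At r₂: circular v_c2 = √(μ/r₂) = 10330 m/s; transfer-aphelion v_a = √[μ(2/r₂ − 1/a_t)] = 3030 m/s.
Δv₂ = v_c2 − v_a = 7298 m/s.
Total Δv = Δv₁ + Δv₂ = 25980 m/s = 25.98 km/s.

Δv_total ≈ 25.98 km/s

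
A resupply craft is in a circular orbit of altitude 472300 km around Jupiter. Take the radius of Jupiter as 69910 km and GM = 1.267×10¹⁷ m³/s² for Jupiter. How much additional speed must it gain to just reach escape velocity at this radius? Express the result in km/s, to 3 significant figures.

r = 69910 + 472300 = 542210 km = 5.4221×10⁸ m.
Circular speed v_c = √(μ/r) = 15290 m/s.
Escape speed v_esc = √(2μ/r) = √2 × v_c = 21620 m/s.
Δv = v_esc − v_c = 6332 m/s = 6.332 km/s.

Δv ≈ 6.33 km/s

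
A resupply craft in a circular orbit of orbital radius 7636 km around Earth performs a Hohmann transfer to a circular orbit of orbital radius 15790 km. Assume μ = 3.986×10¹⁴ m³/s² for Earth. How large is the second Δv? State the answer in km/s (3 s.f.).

Δv ≈ 0.968 km/s

r₁ = 7636 km = 7.636×10⁶ m.
r₂ = 15790 km = 1.579×10⁷ m.
Transfer ellipse a_t = (r₁ + r₂)/2 = 1.171×10⁷ m.
At r₁: circular v_c1 = √(μ/r₁) = 7225 m/s; transfer-perigee v_p = √[μ(2/r₁ − 1/a_t)] = 8389 m/s.
At r₂: circular v_c2 = √(μ/r₂) = 5024 m/s; transfer-apogee v_a = √[μ(2/r₂ − 1/a_t)] = 4057 m/s.
Δv₂ = v_c2 − v_a = 967.6 m/s.
= 0.9676 km/s.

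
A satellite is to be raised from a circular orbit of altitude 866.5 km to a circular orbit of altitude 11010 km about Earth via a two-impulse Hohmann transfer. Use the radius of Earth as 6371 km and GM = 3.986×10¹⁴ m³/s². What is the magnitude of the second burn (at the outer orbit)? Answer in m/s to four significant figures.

Δv ≈ 1117 m/s

r₁ = 6371 + 866.5 = 7237.5 km = 7.2375×10⁶ m.
r₂ = 6371 + 11010 = 17381 km = 1.7381×10⁷ m.
Transfer ellipse a_t = (r₁ + r₂)/2 = 1.231×10⁷ m.
At r₁: circular v_c1 = √(μ/r₁) = 7421 m/s; transfer-perigee v_p = √[μ(2/r₁ − 1/a_t)] = 8819 m/s.
At r₂: circular v_c2 = √(μ/r₂) = 4789 m/s; transfer-apogee v_a = √[μ(2/r₂ − 1/a_t)] = 3672 m/s.
Δv₂ = v_c2 − v_a = 1117 m/s.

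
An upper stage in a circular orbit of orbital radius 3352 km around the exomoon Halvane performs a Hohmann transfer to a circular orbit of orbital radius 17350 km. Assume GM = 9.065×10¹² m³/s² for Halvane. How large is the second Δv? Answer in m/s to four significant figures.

Δv ≈ 311.5 m/s

r₁ = 3352 km = 3.352×10⁶ m.
r₂ = 17350 km = 1.735×10⁷ m.
Transfer ellipse a_t = (r₁ + r₂)/2 = 1.035×10⁷ m.
At r₁: circular v_c1 = √(μ/r₁) = 1644 m/s; transfer-periapsis v_p = √[μ(2/r₁ − 1/a_t)] = 2129 m/s.
At r₂: circular v_c2 = √(μ/r₂) = 722.8 m/s; transfer-apoapsis v_a = √[μ(2/r₂ − 1/a_t)] = 411.3 m/s.
Δv₂ = v_c2 − v_a = 311.5 m/s.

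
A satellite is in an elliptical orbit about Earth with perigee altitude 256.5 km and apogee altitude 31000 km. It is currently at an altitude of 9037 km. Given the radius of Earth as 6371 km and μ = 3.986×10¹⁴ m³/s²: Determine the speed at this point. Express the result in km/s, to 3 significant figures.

r_p = 6371 + 256.5 = 6627.5 km = 6.6275×10⁶ m.
r_a = 6371 + 31000 = 37371 km = 3.7371×10⁷ m.
r = 6371 + 9037 = 15408 km = 1.541×10⁷ m.
Semi-major axis a = (r_p + r_a)/2 = 21999 km = 2.200×10⁷ m.
Vis-viva: v² = μ(2/r − 1/a) = 3.986×10¹⁴ × (1.298×10⁻⁷ − 4.546×10⁻⁸) = 3.362×10⁷ m²/s².
v = 5798 m/s = 5.798 km/s.

v ≈ 5.80 km/s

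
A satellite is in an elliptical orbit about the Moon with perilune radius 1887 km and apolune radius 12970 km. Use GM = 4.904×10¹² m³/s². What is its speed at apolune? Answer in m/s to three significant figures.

Semi-major axis a = (r_p + r_a)/2 = 7428.5 km = 7.428×10⁶ m.
Vis-viva: v² = μ(2/r − 1/a) = 4.904×10¹² × (1.542×10⁻⁷ − 1.346×10⁻⁷) = 9.605×10⁴ m²/s².
v = 309.9 m/s.

v ≈ 310 m/s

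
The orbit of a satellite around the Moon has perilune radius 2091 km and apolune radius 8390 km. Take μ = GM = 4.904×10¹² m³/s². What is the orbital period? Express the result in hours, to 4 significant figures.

Semi-major axis a = (r_p + r_a)/2 = (2091.0 + 8390.0)/2 = 5240.5 km = 5.240×10⁶ m.
By Kepler's third law T = 2π√(a³/μ) = 2π × 5.417×10³ = 3.404×10⁴ s.
= 9.455 hours.

T ≈ 9.455 hours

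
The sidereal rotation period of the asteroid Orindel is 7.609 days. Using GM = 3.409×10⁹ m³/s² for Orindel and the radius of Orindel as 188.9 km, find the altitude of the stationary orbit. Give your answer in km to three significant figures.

h_sync ≈ 3150 km

T = 7.609 days = 6.574×10⁵ s.
A synchronous orbit has period T, so by Kepler's third law a = (μT²/4π²)^(1/3).
μT²/4π² = 3.409×10⁹ × (6.574×10⁵)² / 39.48 = 3.732×10¹⁹ m³.
a = 3.342×10⁶ m = 3341.8 km.
Altitude h = a − R = 3341.8 − 188.9 = 3152.9 km.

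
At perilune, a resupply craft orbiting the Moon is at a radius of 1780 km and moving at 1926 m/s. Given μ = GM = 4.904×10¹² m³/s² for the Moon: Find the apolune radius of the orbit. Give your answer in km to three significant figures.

r_p = 1.780×10⁶ m.
Specific energy ε = v²/2 − μ/r = -9.003×10⁵ J/kg, so a = −μ/(2ε) = 2.723×10⁶ m.
The apsides satisfy r_p + r_a = 2a, so the apolune radius is 2a − r_p = 3.667×10⁶ m = 3667.0 km.

apolune radius ≈ 3670 km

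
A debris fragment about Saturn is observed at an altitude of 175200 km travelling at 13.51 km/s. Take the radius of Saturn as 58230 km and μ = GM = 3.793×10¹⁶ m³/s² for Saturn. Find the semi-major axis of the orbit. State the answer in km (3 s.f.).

r = 58230 + 175200 = 2.3343×10⁵ km = 2.334×10⁸ m.
Vis-viva rearranged: 1/a = 2/r − v²/μ = 8.568×10⁻⁹ − 4.812×10⁻⁹ = 3.756×10⁻⁹ m⁻¹.
a = 2.663×10⁸ m = 2.6625×10⁵ km.

a ≈ 2.66×10⁵ km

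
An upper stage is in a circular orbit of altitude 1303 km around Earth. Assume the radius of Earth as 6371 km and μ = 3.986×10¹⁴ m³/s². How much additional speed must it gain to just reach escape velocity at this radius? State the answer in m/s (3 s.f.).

r = 6371 + 1303 = 7674.0 km = 7.6740×10⁶ m.
Circular speed v_c = √(μ/r) = 7207 m/s.
Escape speed v_esc = √(2μ/r) = √2 × v_c = 10190 m/s.
Δv = v_esc − v_c = 2985 m/s.

Δv ≈ 2990 m/s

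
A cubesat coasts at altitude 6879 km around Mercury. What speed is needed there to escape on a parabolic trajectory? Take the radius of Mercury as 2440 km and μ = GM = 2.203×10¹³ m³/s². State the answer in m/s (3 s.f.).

v_esc ≈ 2170 m/s

r = 2440 + 6879 = 9319.0 km = 9.3190×10⁶ m.
Escape speed v_esc = √(2μ/r) = √(2 × 2.203×10¹³ / 9.319×10⁶) = √(4.728×10⁶) = 2174 m/s.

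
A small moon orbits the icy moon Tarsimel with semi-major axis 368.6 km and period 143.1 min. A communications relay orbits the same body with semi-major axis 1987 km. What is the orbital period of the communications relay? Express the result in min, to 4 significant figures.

T₂ ≈ 1791 min

Kepler's third law: T² ∝ a³, so T₂ = T₁ (a₂/a₁)^(3/2).
a₂/a₁ = 5.391, (a₂/a₁)^(3/2) = 12.52.
T₂ = 143.1 × 12.52 = 1791 min.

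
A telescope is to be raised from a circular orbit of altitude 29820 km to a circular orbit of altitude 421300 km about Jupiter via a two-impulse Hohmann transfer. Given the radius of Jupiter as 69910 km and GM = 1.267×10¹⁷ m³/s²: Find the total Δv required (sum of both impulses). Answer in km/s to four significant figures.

r₁ = 69910 + 29820 = 99730 km = 9.9730×10⁷ m.
r₂ = 69910 + 421300 = 491210 km = 4.9121×10⁸ m.
Transfer ellipse a_t = (r₁ + r₂)/2 = 2.955×10⁸ m.
At r₁: circular v_c1 = √(μ/r₁) = 35640 m/s; transfer-perijove v_p = √[μ(2/r₁ − 1/a_t)] = 45960 m/s.
Δv₁ = v_p − v_c1 = 10310 m/s.
At r₂: circular v_c2 = √(μ/r₂) = 16060 m/s; transfer-apojove v_a = √[μ(2/r₂ − 1/a_t)] = 9331 m/s.
Δv₂ = v_c2 − v_a = 6730 m/s.
Total Δv = Δv₁ + Δv₂ = 17040 m/s = 17.04 km/s.

Δv_total ≈ 17.04 km/s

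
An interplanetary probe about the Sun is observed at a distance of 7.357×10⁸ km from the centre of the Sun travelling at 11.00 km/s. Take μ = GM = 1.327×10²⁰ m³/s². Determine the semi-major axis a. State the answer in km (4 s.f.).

r = 7.357×10¹¹ m.
Vis-viva rearranged: 1/a = 2/r − v²/μ = 2.718×10⁻¹² − 9.118×10⁻¹³ = 1.807×10⁻¹² m⁻¹.
a = 5.535×10¹¹ m = 5.5351×10⁸ km.

a ≈ 5.535×10⁸ km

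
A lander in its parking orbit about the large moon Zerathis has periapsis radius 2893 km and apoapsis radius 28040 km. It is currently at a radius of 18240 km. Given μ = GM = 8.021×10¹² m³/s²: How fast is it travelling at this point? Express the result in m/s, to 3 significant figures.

v ≈ 601 m/s

Semi-major axis a = (r_p + r_a)/2 = 15466 km = 1.547×10⁷ m.
Vis-viva: v² = μ(2/r − 1/a) = 8.021×10¹² × (1.096×10⁻⁷ − 6.466×10⁻⁸) = 3.609×10⁵ m²/s².
v = 600.7 m/s.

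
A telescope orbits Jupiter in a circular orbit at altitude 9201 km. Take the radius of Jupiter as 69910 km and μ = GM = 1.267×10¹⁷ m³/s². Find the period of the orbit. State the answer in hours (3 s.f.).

r = 69910 + 9201 = 79111 km = 7.9111×10⁷ m.
Kepler's third law: T = 2π√(r³/μ) = 2π√((7.911×10⁷)³ / 1.267×10¹⁷).
r³/μ = 3.908×10⁶ s², so T = 2π × 1.977×10³ = 1.242×10⁴ s.
Converting: 1.242×10⁴ s ÷ 3600 = 3.450 hours.

T ≈ 3.45 hours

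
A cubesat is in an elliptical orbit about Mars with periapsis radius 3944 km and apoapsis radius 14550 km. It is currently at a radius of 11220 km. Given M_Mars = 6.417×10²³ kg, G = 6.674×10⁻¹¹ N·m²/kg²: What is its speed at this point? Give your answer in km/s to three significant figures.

μ = GM = 6.674×10⁻¹¹ × 6.417×10²³ = 4.283×10¹³ m³/s².
Semi-major axis a = (r_p + r_a)/2 = 9247.0 km = 9.247×10⁶ m.
Vis-viva: v² = μ(2/r − 1/a) = 4.283×10¹³ × (1.783×10⁻⁷ − 1.081×10⁻⁷) = 3.003×10⁶ m²/s².
v = 1733 m/s = 1.733 km/s.

v ≈ 1.73 km/s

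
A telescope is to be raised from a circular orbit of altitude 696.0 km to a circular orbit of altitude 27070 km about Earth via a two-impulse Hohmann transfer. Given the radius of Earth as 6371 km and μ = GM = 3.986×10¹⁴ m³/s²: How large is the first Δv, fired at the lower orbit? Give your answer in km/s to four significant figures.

r₁ = 6371 + 696.0 = 7067.0 km = 7.0670×10⁶ m.
r₂ = 6371 + 27070 = 33441 km = 3.3441×10⁷ m.
Transfer ellipse a_t = (r₁ + r₂)/2 = 2.025×10⁷ m.
At r₁: circular v_c1 = √(μ/r₁) = 7510 m/s; transfer-perigee v_p = √[μ(2/r₁ − 1/a_t)] = 9650 m/s.
Δv₁ = v_p − v_c1 = 2140 m/s.
= 2.140 km/s.

Δv ≈ 2.140 km/s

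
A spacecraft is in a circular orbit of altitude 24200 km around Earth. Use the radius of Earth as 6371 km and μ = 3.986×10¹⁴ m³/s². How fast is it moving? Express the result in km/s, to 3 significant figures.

r = 6371 + 24200 = 30571 km = 3.0571×10⁷ m.
For a circular orbit v = √(μ/r) = √(3.986×10¹⁴ / 3.057×10⁷) = √(1.304×10⁷) = 3611 m/s.
That is 3.611 km/s.

v ≈ 3.61 km/s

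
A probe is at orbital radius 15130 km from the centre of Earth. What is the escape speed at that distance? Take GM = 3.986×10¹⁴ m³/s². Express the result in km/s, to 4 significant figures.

v_esc ≈ 7.259 km/s

r = 15130 km = 1.513×10⁷ m.
Escape speed v_esc = √(2μ/r) = √(2 × 3.986×10¹⁴ / 1.513×10⁷) = √(5.269×10⁷) = 7259 m/s.
= 7.259 km/s.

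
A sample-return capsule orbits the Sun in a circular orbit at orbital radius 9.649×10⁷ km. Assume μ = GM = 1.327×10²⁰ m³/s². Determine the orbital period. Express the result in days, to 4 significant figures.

T ≈ 189.2 days

r = 9.649×10⁷ km = 9.649×10¹⁰ m.
Kepler's third law: T = 2π√(r³/μ) = 2π√((9.649×10¹⁰)³ / 1.327×10²⁰).
r³/μ = 6.770×10¹² s², so T = 2π × 2.602×10⁶ = 1.635×10⁷ s.
Converting: 1.635×10⁷ s ÷ 86400 = 189.2 days.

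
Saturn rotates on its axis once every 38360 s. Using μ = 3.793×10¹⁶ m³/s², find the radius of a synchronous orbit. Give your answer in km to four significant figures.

r_sync ≈ 1.122×10⁵ km

A synchronous orbit has period T, so by Kepler's third law a = (μT²/4π²)^(1/3).
μT²/4π² = 3.793×10¹⁶ × (3.836×10⁴)² / 39.48 = 1.414×10²⁴ m³.
a = 1.122×10⁸ m = 1.1223×10⁵ km.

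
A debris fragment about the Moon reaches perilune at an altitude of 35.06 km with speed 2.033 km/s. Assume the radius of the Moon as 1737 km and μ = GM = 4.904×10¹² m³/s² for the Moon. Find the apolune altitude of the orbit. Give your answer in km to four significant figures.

r_p = 1737 + 35.06 = 1772.1 km = 1.772×10⁶ m.
Specific energy ε = v²/2 − μ/r = -7.009×10⁵ J/kg, so a = −μ/(2ε) = 3.499×10⁶ m.
The apsides satisfy r_p + r_a = 2a, so the apolune radius is 2a − r_p = 5.225×10⁶ m = 5225.1 km.
Apolune altitude = 5225.1 − 1737 = 3488.1 km.

apolune altitude ≈ 3488 km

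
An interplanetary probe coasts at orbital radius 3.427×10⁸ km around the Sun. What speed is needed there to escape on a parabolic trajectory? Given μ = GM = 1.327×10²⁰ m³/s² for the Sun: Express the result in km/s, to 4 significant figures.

v_esc ≈ 27.83 km/s

r = 3.427×10⁸ km = 3.427×10¹¹ m.
Escape speed v_esc = √(2μ/r) = √(2 × 1.327×10²⁰ / 3.427×10¹¹) = √(7.744×10⁸) = 27830 m/s.
= 27.83 km/s.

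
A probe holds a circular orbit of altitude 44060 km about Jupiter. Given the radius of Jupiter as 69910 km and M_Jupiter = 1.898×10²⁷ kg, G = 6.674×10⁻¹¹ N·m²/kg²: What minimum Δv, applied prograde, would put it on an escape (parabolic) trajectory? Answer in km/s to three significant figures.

μ = GM = 6.674×10⁻¹¹ × 1.898×10²⁷ = 1.267×10¹⁷ m³/s².
r = 69910 + 44060 = 113970 km = 1.1397×10⁸ m.
Circular speed v_c = √(μ/r) = 33340 m/s.
Escape speed v_esc = √(2μ/r) = √2 × v_c = 47150 m/s.
Δv = v_esc − v_c = 13810 m/s = 13.81 km/s.

Δv ≈ 13.8 km/s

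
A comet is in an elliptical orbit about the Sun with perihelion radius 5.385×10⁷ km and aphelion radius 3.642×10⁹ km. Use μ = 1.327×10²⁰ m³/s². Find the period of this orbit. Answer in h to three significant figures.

Semi-major axis a = (r_p + r_a)/2 = (5.3850×10⁷ + 3.6420×10⁹)/2 = 1.8479×10⁹ km = 1.848×10¹² m.
By Kepler's third law T = 2π√(a³/μ) = 2π × 2.181×10⁸ = 1.370×10⁹ s.
= 3.806×10⁵ h.

T ≈ 381000 h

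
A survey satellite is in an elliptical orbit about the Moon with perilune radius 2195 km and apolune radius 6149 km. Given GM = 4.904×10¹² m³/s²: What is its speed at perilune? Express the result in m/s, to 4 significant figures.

Semi-major axis a = (r_p + r_a)/2 = 4172.0 km = 4.172×10⁶ m.
Vis-viva: v² = μ(2/r − 1/a) = 4.904×10¹² × (9.112×10⁻⁷ − 2.397×10⁻⁷) = 3.293×10⁶ m²/s².
v = 1815 m/s.

v ≈ 1815 m/s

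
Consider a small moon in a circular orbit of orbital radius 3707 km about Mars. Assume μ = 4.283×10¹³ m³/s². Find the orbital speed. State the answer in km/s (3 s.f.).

r = 3707 km = 3.707×10⁶ m.
For a circular orbit v = √(μ/r) = √(4.283×10¹³ / 3.707×10⁶) = √(1.155×10⁷) = 3399 m/s.
That is 3.399 km/s.

v ≈ 3.40 km/s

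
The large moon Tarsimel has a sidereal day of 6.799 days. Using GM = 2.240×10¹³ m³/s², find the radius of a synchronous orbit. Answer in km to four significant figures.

r_sync ≈ 58070 km

T = 6.799 days = 5.874×10⁵ s.
A synchronous orbit has period T, so by Kepler's third law a = (μT²/4π²)^(1/3).
μT²/4π² = 2.240×10¹³ × (5.874×10⁵)² / 39.48 = 1.958×10²³ m³.
a = 5.807×10⁷ m = 58068 km.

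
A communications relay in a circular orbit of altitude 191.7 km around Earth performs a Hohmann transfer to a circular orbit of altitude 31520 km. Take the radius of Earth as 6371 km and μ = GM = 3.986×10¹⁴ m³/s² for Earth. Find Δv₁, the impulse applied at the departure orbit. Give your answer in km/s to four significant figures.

r₁ = 6371 + 191.7 = 6562.7 km = 6.5627×10⁶ m.
r₂ = 6371 + 31520 = 37891 km = 3.7891×10⁷ m.
Transfer ellipse a_t = (r₁ + r₂)/2 = 2.223×10⁷ m.
At r₁: circular v_c1 = √(μ/r₁) = 7793 m/s; transfer-perigee v_p = √[μ(2/r₁ − 1/a_t)] = 10180 m/s.
Δv₁ = v_p − v_c1 = 2382 m/s.
= 2.382 km/s.

Δv ≈ 2.382 km/s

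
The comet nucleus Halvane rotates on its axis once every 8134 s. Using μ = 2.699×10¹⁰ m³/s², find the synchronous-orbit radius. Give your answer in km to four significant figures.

r_sync ≈ 356.3 km

A synchronous orbit has period T, so by Kepler's third law a = (μT²/4π²)^(1/3).
μT²/4π² = 2.699×10¹⁰ × (8.134×10³)² / 39.48 = 4.523×10¹⁶ m³.
a = 3.563×10⁵ m = 356.30 km.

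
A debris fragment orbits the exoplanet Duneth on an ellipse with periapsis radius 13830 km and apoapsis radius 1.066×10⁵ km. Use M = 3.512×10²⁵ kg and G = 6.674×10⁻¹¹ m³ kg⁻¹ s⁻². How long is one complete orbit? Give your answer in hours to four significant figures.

μ = GM = 6.674×10⁻¹¹ × 3.512×10²⁵ = 2.344×10¹⁵ m³/s².
Semi-major axis a = (r_p + r_a)/2 = (13830 + 1.0660×10⁵)/2 = 60215 km = 6.022×10⁷ m.
By Kepler's third law T = 2π√(a³/μ) = 2π × 9.651×10³ = 6.064×10⁴ s.
= 16.84 hours.

T ≈ 16.84 hours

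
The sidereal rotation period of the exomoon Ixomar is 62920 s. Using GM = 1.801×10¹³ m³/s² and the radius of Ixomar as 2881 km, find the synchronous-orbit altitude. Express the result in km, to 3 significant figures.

A synchronous orbit has period T, so by Kepler's third law a = (μT²/4π²)^(1/3).
μT²/4π² = 1.801×10¹³ × (6.292×10⁴)² / 39.48 = 1.806×10²¹ m³.
a = 1.218×10⁷ m = 12178 km.
Altitude h = a − R = 12178 − 2881 = 9297.0 km.

h_sync ≈ 9300 km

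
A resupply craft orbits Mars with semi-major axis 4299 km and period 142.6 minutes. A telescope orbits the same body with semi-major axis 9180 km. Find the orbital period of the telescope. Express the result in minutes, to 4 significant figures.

T₂ ≈ 445.0 minutes

Kepler's third law: T² ∝ a³, so T₂ = T₁ (a₂/a₁)^(3/2).
a₂/a₁ = 2.135, (a₂/a₁)^(3/2) = 3.120.
T₂ = 142.6 × 3.120 = 445.0 minutes.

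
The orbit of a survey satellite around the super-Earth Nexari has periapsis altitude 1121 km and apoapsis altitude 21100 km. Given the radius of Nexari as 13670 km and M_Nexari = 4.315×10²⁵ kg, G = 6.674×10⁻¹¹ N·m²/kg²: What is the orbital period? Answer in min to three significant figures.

T ≈ 241 min

μ = GM = 6.674×10⁻¹¹ × 4.315×10²⁵ = 2.880×10¹⁵ m³/s².
r_p = 13670 + 1121 = 14791 km = 1.4791×10⁷ m.
r_a = 13670 + 21100 = 34770 km = 3.4770×10⁷ m.
Semi-major axis a = (r_p + r_a)/2 = (14791 + 34770)/2 = 24780 km = 2.478×10⁷ m.
By Kepler's third law T = 2π√(a³/μ) = 2π × 2.299×10³ = 1.444×10⁴ s.
= 240.7 min.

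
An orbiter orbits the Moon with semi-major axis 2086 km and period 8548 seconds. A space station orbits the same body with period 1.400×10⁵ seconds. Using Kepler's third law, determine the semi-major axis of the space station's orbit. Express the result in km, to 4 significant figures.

a₂ ≈ 13450 km

Kepler's third law: a³ ∝ T², so a₂ = a₁ (T₂/T₁)^(2/3).
T₂/T₁ = 16.38, (T₂/T₁)^(2/3) = 6.449.
a₂ = 2086 × 6.449 = 13450 km.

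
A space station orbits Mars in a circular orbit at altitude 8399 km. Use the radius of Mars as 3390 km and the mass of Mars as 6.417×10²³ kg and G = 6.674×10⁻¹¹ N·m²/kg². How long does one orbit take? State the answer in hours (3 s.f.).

T ≈ 10.8 hours

μ = GM = 6.674×10⁻¹¹ × 6.417×10²³ = 4.283×10¹³ m³/s².
r = 3390 + 8399 = 11789 km = 1.1789×10⁷ m.
Kepler's third law: T = 2π√(r³/μ) = 2π√((1.179×10⁷)³ / 4.283×10¹³).
r³/μ = 3.826×10⁷ s², so T = 2π × 6.185×10³ = 3.886×10⁴ s.
Converting: 3.886×10⁴ s ÷ 3600 = 10.80 hours.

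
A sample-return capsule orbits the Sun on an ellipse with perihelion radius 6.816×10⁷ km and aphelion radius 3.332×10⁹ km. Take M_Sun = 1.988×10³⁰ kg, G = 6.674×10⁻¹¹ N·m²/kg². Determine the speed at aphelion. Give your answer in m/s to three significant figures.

μ = GM = 6.674×10⁻¹¹ × 1.988×10³⁰ = 1.327×10²⁰ m³/s².
Semi-major axis a = (r_p + r_a)/2 = 1.7001×10⁹ km = 1.700×10¹² m.
Vis-viva: v² = μ(2/r − 1/a) = 1.327×10²⁰ × (6.002×10⁻¹³ − 5.882×10⁻¹³) = 1.596×10⁶ m²/s².
v = 1264 m/s.

v ≈ 1260 m/s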